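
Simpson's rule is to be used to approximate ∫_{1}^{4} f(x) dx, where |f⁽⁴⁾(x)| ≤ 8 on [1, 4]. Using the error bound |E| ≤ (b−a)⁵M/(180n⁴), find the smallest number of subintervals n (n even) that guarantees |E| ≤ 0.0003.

14

Need 1944/(180n⁴) ≤ 0.0003.
n⁴ ≥ 1944/(180·0.0003) = 36000 ⇒ n ≥ 13.7745, so the smallest even n is 14. (n must be even for Simpson's rule.)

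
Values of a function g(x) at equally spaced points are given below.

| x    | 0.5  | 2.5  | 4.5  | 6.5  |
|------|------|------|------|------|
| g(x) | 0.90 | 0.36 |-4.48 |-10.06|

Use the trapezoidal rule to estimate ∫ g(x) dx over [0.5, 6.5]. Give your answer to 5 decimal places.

h = 2, n = 3.
(h/2)·[y₀ + 2y₁ + 2y₂ + y₃] = 1·(-17.40) = -17.40000.

-17.40000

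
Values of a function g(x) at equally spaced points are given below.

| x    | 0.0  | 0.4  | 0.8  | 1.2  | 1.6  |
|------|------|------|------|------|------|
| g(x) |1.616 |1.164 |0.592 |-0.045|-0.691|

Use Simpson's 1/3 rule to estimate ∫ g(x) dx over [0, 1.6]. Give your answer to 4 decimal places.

0.8780

h = 0.4, n = 4.
(h/3)·[y₀ + 4y₁ + 2y₂ + 4y₃ + y₄] = 0.133333·(6.585) = 0.8780.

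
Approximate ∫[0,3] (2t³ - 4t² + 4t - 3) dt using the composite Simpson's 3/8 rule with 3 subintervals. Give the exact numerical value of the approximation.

h = (3 − 0)/3 = 1.
Nodes t₀,…,t₃ = 0, 1, 2, 3.
f(t) = 2t³ - 4t² + 4t - 3: f₀=-3, f₁=-1, f₂=5, f₃=27.
(3h/8)·[f₀ + 3f₁ + 3f₂ + f₃] = 0.375·(36) = 13.5.

13.5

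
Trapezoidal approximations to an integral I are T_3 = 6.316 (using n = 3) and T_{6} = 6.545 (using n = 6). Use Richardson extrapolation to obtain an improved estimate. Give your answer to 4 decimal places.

R = (4·T_{6} − T_3) / 3 = (4·6.545 − 6.316)/3 = (19.864)/3 = 6.6213.

6.6213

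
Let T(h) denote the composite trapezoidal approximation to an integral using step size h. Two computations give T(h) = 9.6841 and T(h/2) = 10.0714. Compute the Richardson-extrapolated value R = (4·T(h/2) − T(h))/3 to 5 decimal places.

R = (4·T(h/2) − T(h)) / 3 = (4·10.0714 − 9.6841)/3 = (30.6015)/3 = 10.20050.

10.20050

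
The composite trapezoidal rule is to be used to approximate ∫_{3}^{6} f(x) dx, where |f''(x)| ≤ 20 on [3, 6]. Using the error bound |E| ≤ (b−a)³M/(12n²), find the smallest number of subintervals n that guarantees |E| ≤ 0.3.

13

Need 540/(12n²) ≤ 0.3.
n² ≥ 540/(12·0.3) = 150 ⇒ n ≥ 12.2474, so the smallest n is 13.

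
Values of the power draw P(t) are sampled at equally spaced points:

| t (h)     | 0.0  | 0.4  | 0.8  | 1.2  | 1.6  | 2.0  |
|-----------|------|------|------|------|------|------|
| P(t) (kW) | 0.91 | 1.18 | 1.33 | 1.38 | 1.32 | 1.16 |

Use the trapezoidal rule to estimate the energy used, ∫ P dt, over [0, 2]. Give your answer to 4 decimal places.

h = 0.4, n = 5.
(h/2)·[y₀ + 2y₁ + 2y₂ + 2y₃ + 2y₄ + y₅] = 0.2·(12.49) = 2.4980.

2.4980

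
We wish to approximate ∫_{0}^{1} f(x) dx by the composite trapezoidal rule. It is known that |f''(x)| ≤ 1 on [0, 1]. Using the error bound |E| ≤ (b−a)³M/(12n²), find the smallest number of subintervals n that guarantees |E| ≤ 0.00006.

Need 1/(12n²) ≤ 0.00006.
n² ≥ 1/(12·0.00006) = 1388.89 ⇒ n ≥ 37.2678, so the smallest n is 38.

38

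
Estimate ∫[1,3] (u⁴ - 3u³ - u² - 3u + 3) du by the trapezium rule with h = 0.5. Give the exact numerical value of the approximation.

h = (3 − 1)/4 = 0.5.
Nodes u₀,…,u₄ = 1, 1.5, 2, 2.5, 3.
f(u) = u⁴ - 3u³ - u² - 3u + 3: f₀=-3, f₁=-8.8125, f₂=-15, f₃=-18.5625, f₄=-15.
(h/2)·[f₀ + 2f₁ + 2f₂ + 2f₃ + f₄] = 0.25·(-102.75) = -25.6875.

-25.6875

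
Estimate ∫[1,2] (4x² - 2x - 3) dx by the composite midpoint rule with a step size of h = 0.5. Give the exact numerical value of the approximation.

h = (2 − 1)/2 = 0.5.
Midpoints m₁,…,m₂ = 1.25, 1.75.
f(m₁)=0.75, f(m₂)=5.75.
h·[f(m₁) + f(m₂)] = 0.5·(6.5) = 3.25.

3.25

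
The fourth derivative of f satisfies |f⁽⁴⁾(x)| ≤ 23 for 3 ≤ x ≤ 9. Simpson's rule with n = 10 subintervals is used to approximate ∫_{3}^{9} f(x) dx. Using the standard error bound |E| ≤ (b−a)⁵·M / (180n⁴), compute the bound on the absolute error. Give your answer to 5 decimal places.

|E| ≤ (6)⁵·23 / (180·10⁴) = 178848/1800000 = 0.09936.

0.09936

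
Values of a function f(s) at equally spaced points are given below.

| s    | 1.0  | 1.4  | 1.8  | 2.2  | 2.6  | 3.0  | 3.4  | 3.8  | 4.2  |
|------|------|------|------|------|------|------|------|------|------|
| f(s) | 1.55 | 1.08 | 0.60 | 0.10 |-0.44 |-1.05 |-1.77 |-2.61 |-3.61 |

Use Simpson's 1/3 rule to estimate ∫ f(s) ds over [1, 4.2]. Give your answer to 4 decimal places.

-2.0267

h = 0.4, n = 8.
(h/3)·[y₀ + 4y₁ + 2y₂ + 4y₃ + 2y₄ + 4y₅ + 2y₆ + 4y₇ + y₈] = 0.133333·(-15.20) = -2.0267.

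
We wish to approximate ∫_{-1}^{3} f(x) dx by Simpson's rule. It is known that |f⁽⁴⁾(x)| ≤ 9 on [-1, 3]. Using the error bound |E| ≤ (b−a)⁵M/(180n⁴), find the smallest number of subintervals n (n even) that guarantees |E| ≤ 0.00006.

Need 9216/(180n⁴) ≤ 0.00006.
n⁴ ≥ 9216/(180·0.00006) = 853333 ⇒ n ≥ 30.3934, so the smallest even n is 32. (n must be even for Simpson's rule.)

32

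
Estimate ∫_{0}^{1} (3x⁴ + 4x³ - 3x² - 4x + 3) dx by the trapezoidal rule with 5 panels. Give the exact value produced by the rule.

h = (1 − 0)/5 = 0.2.
Nodes x₀,…,x₅ = 0, 0.2, 0.4, 0.6, 0.8, 1.
f(x) = 3x⁴ + 4x³ - 3x² - 4x + 3: f₀=3, f₁=2.1168, f₂=1.2528, f₃=0.7728, f₄=1.1568, f₅=3.
(h/2)·[f₀ + 2f₁ + 2f₂ + 2f₃ + 2f₄ + f₅] = 0.1·(16.5984) = 1.65984.

1.65984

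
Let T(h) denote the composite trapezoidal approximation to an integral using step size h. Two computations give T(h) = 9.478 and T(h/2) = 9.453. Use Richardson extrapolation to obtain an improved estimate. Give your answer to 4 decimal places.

9.4447

R = (4·T(h/2) − T(h)) / 3 = (4·9.453 − 9.478)/3 = (28.334)/3 = 9.4447.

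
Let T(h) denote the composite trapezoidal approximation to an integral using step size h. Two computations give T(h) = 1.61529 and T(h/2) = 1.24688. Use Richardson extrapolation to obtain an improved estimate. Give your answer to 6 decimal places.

R = (4·T(h/2) − T(h)) / 3 = (4·1.24688 − 1.61529)/3 = (3.37223)/3 = 1.124077.

1.124077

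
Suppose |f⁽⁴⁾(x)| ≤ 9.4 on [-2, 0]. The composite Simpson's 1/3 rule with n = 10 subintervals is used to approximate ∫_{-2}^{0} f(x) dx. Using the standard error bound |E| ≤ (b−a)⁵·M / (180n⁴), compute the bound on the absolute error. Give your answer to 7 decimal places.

|E| ≤ (2)⁵·9.4 / (180·10⁴) = 300.8/1800000 = 0.0001671.

0.0001671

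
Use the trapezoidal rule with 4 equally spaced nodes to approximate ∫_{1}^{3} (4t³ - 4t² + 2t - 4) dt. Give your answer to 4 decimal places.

48.2963

h = (3 − 1)/3 = 0.666667.
Nodes t₀,…,t₃ = 1, 1.666667, 2.333333, 3.
f(t) = 4t³ - 4t² + 2t - 4: f₀=-2, f₁=6.740741, f₂=29.703704, f₃=74.
(h/2)·[f₀ + 2f₁ + 2f₂ + f₃] = 0.333333·(144.888889) = 48.2963.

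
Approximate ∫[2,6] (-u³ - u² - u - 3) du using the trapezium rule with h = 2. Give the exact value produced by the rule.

h = (6 − 2)/2 = 2.
Nodes u₀,…,u₂ = 2, 4, 6.
f(u) = -u³ - u² - u - 3: f₀=-17, f₁=-87, f₂=-261.
(h/2)·[f₀ + 2f₁ + f₂] = 1·(-452) = -452.

-452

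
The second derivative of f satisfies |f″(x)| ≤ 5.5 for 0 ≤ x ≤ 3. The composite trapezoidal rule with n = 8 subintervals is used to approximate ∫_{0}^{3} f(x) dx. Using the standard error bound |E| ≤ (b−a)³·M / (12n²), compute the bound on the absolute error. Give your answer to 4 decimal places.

0.1934

|E| ≤ (3)³·5.5 / (12·8²) = 148.5/768 = 0.1934.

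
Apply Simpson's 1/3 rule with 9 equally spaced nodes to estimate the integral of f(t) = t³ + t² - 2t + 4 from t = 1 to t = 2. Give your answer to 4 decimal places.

7.0833

h = (2 − 1)/8 = 0.125.
Nodes t₀,…,t₈ = 1, 1.125, 1.25, 1.375, 1.5, 1.625, 1.75, 1.875, 2.
f(t) = t³ + t² - 2t + 4: f₀=4, f₁=4.439453125, f₂=5.015625, f₃=5.740234375, f₄=6.625, f₅=7.681640625, f₆=8.921875, f₇=10.357421875, f₈=12.
(h/3)·[f₀ + 4f₁ + 2f₂ + 4f₃ + 2f₄ + 4f₅ + 2f₆ + 4f₇ + f₈] = 0.041667·(170) = 7.0833.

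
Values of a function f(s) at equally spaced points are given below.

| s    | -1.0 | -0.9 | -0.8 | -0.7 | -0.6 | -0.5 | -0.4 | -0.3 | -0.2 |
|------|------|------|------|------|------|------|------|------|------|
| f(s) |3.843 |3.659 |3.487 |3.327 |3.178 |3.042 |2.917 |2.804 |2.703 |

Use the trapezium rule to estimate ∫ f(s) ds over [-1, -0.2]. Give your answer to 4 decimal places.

2.5687

h = 0.1, n = 8.
(h/2)·[y₀ + 2y₁ + 2y₂ + 2y₃ + 2y₄ + 2y₅ + 2y₆ + 2y₇ + y₈] = 0.05·(51.374) = 2.5687.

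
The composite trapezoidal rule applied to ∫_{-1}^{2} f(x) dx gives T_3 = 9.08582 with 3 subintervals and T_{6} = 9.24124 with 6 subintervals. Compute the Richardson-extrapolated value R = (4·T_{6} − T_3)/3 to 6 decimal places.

9.293047

R = (4·T_{6} − T_3) / 3 = (4·9.24124 − 9.08582)/3 = (27.87914)/3 = 9.293047.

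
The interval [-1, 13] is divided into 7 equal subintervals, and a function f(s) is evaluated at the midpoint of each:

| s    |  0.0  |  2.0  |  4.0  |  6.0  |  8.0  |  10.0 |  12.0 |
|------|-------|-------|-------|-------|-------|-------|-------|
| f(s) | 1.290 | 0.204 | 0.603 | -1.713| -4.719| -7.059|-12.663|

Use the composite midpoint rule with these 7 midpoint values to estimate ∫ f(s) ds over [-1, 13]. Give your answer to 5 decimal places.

-48.11400

h = 2, n = 7.
h·[y(m₁) + y(m₂) + y(m₃) + y(m₄) + y(m₅) + y(m₆) + y(m₇)] = 2·(-24.057) = -48.11400.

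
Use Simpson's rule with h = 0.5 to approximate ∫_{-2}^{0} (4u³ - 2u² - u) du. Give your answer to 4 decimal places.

-19.3333

h = (0 − (-2))/4 = 0.5.
Nodes u₀,…,u₄ = -2, -1.5, -1, -0.5, 0.
f(u) = 4u³ - 2u² - u: f₀=-38, f₁=-16.5, f₂=-5, f₃=-0.5, f₄=0.
(h/3)·[f₀ + 4f₁ + 2f₂ + 4f₃ + f₄] = 0.166667·(-116) = -19.3333.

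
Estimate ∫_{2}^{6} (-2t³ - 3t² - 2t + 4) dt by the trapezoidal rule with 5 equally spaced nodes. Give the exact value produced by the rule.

h = (6 − 2)/4 = 1.
Nodes t₀,…,t₄ = 2, 3, 4, 5, 6.
f(t) = -2t³ - 3t² - 2t + 4: f₀=-28, f₁=-83, f₂=-180, f₃=-331, f₄=-548.
(h/2)·[f₀ + 2f₁ + 2f₂ + 2f₃ + f₄] = 0.5·(-1764) = -882.

-882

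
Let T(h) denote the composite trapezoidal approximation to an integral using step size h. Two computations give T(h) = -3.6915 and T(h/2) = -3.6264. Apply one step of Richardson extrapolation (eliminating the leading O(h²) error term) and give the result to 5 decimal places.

-3.60470

R = (4·T(h/2) − T(h)) / 3 = (4·(-3.6264) − (-3.6915))/3 = (-10.8141)/3 = -3.60470.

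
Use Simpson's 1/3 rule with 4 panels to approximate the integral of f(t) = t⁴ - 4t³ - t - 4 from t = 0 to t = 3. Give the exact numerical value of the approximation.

-48.7734375

h = (3 − 0)/4 = 0.75.
Nodes t₀,…,t₄ = 0, 0.75, 1.5, 2.25, 3.
f(t) = t⁴ - 4t³ - t - 4: f₀=-4, f₁=-6.12109375, f₂=-13.9375, f₃=-26.18359375, f₄=-34.
(h/3)·[f₀ + 4f₁ + 2f₂ + 4f₃ + f₄] = 0.25·(-195.09375) = -48.7734375.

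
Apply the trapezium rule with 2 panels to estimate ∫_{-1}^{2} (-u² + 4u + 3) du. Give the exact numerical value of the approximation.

h = (2 − (-1))/2 = 1.5.
Nodes u₀,…,u₂ = -1, 0.5, 2.
f(u) = -u² + 4u + 3: f₀=-2, f₁=4.75, f₂=7.
(h/2)·[f₀ + 2f₁ + f₂] = 0.75·(14.5) = 10.875.

10.875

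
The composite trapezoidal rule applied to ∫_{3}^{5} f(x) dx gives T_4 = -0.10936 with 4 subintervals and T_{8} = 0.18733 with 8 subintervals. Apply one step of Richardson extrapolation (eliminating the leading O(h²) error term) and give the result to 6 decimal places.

R = (4·T_{8} − T_4) / 3 = (4·0.18733 − (-0.10936))/3 = (0.85868)/3 = 0.286227.

0.286227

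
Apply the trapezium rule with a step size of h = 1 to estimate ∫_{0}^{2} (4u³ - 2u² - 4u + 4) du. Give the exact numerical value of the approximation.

14

h = (2 − 0)/2 = 1.
Nodes u₀,…,u₂ = 0, 1, 2.
f(u) = 4u³ - 2u² - 4u + 4: f₀=4, f₁=2, f₂=20.
(h/2)·[f₀ + 2f₁ + f₂] = 0.5·(28) = 14.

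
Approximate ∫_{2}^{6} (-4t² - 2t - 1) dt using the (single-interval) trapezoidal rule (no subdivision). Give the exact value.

-356

T = (b−a)/2 · [f(2) + f(6)] = 2·[(-21) + (-157)] = -356.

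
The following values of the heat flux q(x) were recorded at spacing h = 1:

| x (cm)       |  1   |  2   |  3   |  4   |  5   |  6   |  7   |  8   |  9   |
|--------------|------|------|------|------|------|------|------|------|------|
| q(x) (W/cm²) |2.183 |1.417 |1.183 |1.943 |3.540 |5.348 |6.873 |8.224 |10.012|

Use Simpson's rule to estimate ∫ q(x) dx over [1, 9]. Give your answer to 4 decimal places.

34.3717

h = 1, n = 8.
(h/3)·[y₀ + 4y₁ + 2y₂ + 4y₃ + 2y₄ + 4y₅ + 2y₆ + 4y₇ + y₈] = 0.333333·(103.115) = 34.3717.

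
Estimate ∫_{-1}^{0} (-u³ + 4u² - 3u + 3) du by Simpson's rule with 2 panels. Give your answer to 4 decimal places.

6.0833

h = (0 − (-1))/2 = 0.5.
Nodes u₀,…,u₂ = -1, -0.5, 0.
f(u) = -u³ + 4u² - 3u + 3: f₀=11, f₁=5.625, f₂=3.
(h/3)·[f₀ + 4f₁ + f₂] = 0.166667·(36.5) = 6.0833.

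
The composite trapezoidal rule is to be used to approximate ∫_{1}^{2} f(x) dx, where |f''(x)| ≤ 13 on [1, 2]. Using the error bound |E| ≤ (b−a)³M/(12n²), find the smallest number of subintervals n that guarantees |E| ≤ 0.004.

Need 13/(12n²) ≤ 0.004.
n² ≥ 13/(12·0.004) = 270.833 ⇒ n ≥ 16.4570, so the smallest n is 17.

17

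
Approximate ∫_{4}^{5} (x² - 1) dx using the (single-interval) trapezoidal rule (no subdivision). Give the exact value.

T = (b−a)/2 · [f(4) + f(5)] = 0.5·[15 + 24] = 19.5.

19.5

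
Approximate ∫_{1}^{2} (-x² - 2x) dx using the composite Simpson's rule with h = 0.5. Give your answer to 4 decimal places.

h = (2 − 1)/2 = 0.5.
Nodes x₀,…,x₂ = 1, 1.5, 2.
f(x) = -x² - 2x: f₀=-3, f₁=-5.25, f₂=-8.
(h/3)·[f₀ + 4f₁ + f₂] = 0.166667·(-32) = -5.3333.

-5.3333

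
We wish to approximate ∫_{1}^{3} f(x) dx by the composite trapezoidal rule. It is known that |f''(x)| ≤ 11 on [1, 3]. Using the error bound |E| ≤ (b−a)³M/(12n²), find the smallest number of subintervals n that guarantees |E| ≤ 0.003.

Need 88/(12n²) ≤ 0.003.
n² ≥ 88/(12·0.003) = 2444.44 ⇒ n ≥ 49.4413, so the smallest n is 50.

50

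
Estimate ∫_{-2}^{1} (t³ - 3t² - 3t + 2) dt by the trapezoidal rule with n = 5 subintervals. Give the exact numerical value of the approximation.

-3.06

h = (1 − (-2))/5 = 0.6.
Nodes t₀,…,t₅ = -2, -1.4, -0.8, -0.2, 0.4, 1.
f(t) = t³ - 3t² - 3t + 2: f₀=-12, f₁=-2.424, f₂=1.968, f₃=2.472, f₄=0.384, f₅=-3.
(h/2)·[f₀ + 2f₁ + 2f₂ + 2f₃ + 2f₄ + f₅] = 0.3·(-10.2) = -3.06.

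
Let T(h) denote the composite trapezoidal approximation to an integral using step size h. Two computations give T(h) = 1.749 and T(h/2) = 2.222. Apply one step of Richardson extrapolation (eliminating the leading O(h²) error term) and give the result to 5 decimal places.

R = (4·T(h/2) − T(h)) / 3 = (4·2.222 − 1.749)/3 = (7.139)/3 = 2.37967.

2.37967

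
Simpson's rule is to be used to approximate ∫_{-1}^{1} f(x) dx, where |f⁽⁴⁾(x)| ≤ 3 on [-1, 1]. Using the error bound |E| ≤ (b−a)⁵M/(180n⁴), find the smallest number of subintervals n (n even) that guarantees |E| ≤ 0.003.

4

Need 96/(180n⁴) ≤ 0.003.
n⁴ ≥ 96/(180·0.003) = 177.778 ⇒ n ≥ 3.6515, so the smallest even n is 4. (n must be even for Simpson's rule.)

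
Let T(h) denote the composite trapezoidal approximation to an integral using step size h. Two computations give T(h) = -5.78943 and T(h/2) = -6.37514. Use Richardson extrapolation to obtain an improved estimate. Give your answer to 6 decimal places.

-6.570377

R = (4·T(h/2) − T(h)) / 3 = (4·(-6.37514) − (-5.78943))/3 = (-19.71113)/3 = -6.570377.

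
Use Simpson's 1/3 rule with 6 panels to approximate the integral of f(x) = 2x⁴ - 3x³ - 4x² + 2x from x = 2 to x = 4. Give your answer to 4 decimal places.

h = (4 − 2)/6 = 0.333333.
Nodes x₀,…,x₆ = 2, 2.333333, 2.666667, 3, 3.333333, 3.666667, 4.
f(x) = 2x⁴ - 3x³ - 4x² + 2x: f₀=-4, f₁=4.061728, f₂=21.135802, f₃=51, f₄=98.024691, f₅=167.172840, f₆=264.
(h/3)·[f₀ + 4f₁ + 2f₂ + 4f₃ + 2f₄ + 4f₅ + f₆] = 0.111111·(1387.259259) = 154.1399.

154.1399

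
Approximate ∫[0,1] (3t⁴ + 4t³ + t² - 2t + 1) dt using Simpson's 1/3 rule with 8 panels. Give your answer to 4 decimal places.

1.9334

h = (1 − 0)/8 = 0.125.
Nodes t₀,…,t₈ = 0, 0.125, 0.25, 0.375, 0.5, 0.625, 0.75, 0.875, 1.
f(t) = 3t⁴ + 4t³ + t² - 2t + 1: f₀=1, f₁=0.774169921875, f₂=0.63671875, f₃=0.660888671875, f₄=0.9375, f₅=1.574951171875, f₆=2.69921875, f₇=4.453857421875, f₈=7.
(h/3)·[f₀ + 4f₁ + 2f₂ + 4f₃ + 2f₄ + 4f₅ + 2f₆ + 4f₇ + f₈] = 0.041667·(46.40234375) = 1.9334.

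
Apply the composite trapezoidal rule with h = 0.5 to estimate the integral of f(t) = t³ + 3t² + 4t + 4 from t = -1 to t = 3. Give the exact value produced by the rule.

h = (3 − (-1))/8 = 0.5.
Nodes t₀,…,t₈ = -1, -0.5, 0, 0.5, 1, 1.5, 2, 2.5, 3.
f(t) = t³ + 3t² + 4t + 4: f₀=2, f₁=2.625, f₂=4, f₃=6.875, f₄=12, f₅=20.125, f₆=32, f₇=48.375, f₈=70.
(h/2)·[f₀ + 2f₁ + 2f₂ + 2f₃ + 2f₄ + 2f₅ + 2f₆ + 2f₇ + f₈] = 0.25·(324) = 81.

81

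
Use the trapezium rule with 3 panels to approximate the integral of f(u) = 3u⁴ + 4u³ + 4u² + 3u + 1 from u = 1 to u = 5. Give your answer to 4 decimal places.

h = (5 − 1)/3 = 1.333333.
Nodes u₀,…,u₃ = 1, 2.333333, 3.666667, 5.
f(u) = 3u⁴ + 4u³ + 4u² + 3u + 1: f₀=15, f₁=169.518519, f₂=805.222222, f₃=2491.
(h/2)·[f₀ + 2f₁ + 2f₂ + f₃] = 0.666667·(4455.481481) = 2970.3210.

2970.3210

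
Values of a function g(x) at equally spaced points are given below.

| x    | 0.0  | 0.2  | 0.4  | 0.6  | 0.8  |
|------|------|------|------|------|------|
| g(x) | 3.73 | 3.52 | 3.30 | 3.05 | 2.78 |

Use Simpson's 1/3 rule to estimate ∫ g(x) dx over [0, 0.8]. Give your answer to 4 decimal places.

2.6260

h = 0.2, n = 4.
(h/3)·[y₀ + 4y₁ + 2y₂ + 4y₃ + y₄] = 0.066667·(39.39) = 2.6260.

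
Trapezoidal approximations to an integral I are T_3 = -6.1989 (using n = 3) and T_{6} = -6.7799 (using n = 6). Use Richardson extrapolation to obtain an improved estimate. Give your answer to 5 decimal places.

R = (4·T_{6} − T_3) / 3 = (4·(-6.7799) − (-6.1989))/3 = (-20.9207)/3 = -6.97357.

-6.97357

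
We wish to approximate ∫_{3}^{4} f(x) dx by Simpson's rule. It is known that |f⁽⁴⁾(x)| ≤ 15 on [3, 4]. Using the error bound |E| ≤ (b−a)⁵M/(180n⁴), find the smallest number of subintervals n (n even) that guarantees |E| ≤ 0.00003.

8

Need 15/(180n⁴) ≤ 0.00003.
n⁴ ≥ 15/(180·0.00003) = 2777.78 ⇒ n ≥ 7.2598, so the smallest even n is 8. (n must be even for Simpson's rule.)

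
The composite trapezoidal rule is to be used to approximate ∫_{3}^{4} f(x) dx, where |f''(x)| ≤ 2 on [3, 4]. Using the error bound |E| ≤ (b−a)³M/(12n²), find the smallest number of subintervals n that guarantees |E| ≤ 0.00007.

49

Need 2/(12n²) ≤ 0.00007.
n² ≥ 2/(12·0.00007) = 2380.95 ⇒ n ≥ 48.7950, so the smallest n is 49.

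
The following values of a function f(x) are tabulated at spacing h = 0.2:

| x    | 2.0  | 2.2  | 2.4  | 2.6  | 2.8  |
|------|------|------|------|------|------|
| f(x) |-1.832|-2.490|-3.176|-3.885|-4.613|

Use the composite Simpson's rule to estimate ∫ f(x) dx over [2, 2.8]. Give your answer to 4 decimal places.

-2.5531

h = 0.2, n = 4.
(h/3)·[y₀ + 4y₁ + 2y₂ + 4y₃ + y₄] = 0.066667·(-38.297) = -2.5531.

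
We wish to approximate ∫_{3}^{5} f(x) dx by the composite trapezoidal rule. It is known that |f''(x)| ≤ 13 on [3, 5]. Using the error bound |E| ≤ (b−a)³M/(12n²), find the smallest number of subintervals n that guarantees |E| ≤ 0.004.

47

Need 104/(12n²) ≤ 0.004.
n² ≥ 104/(12·0.004) = 2166.67 ⇒ n ≥ 46.5475, so the smallest n is 47.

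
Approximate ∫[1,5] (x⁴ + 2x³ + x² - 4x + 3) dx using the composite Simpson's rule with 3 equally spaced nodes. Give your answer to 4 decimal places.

950.6667

h = (5 − 1)/2 = 2.
Nodes x₀,…,x₂ = 1, 3, 5.
f(x) = x⁴ + 2x³ + x² - 4x + 3: f₀=3, f₁=135, f₂=883.
(h/3)·[f₀ + 4f₁ + f₂] = 0.666667·(1426) = 950.6667.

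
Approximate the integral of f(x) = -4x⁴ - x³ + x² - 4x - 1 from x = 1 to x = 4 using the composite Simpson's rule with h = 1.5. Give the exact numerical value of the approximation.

h = (4 − 1)/2 = 1.5.
Nodes x₀,…,x₂ = 1, 2.5, 4.
f(x) = -4x⁴ - x³ + x² - 4x - 1: f₀=-9, f₁=-176.625, f₂=-1089.
(h/3)·[f₀ + 4f₁ + f₂] = 0.5·(-1804.5) = -902.25.

-902.25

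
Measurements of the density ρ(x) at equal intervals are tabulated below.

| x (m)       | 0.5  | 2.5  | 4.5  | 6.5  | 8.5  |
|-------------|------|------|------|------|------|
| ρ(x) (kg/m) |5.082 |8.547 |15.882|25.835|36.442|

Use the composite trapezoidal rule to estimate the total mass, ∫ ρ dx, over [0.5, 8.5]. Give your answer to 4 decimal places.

h = 2, n = 4.
(h/2)·[y₀ + 2y₁ + 2y₂ + 2y₃ + y₄] = 1·(142.052) = 142.0520.

142.0520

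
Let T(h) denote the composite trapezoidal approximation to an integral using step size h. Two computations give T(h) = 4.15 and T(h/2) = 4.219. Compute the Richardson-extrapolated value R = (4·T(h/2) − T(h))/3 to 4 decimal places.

R = (4·T(h/2) − T(h)) / 3 = (4·4.219 − 4.15)/3 = (12.726)/3 = 4.2420.

4.2420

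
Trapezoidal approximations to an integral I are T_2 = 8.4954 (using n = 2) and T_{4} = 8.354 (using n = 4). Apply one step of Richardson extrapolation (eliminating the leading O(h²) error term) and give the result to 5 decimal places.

8.30687

R = (4·T_{4} − T_2) / 3 = (4·8.354 − 8.4954)/3 = (24.9206)/3 = 8.30687.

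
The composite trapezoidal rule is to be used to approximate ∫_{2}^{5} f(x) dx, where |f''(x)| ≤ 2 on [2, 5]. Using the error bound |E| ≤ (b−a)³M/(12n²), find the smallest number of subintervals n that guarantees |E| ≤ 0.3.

4

Need 54/(12n²) ≤ 0.3.
n² ≥ 54/(12·0.3) = 15 ⇒ n ≥ 3.8730, so the smallest n is 4.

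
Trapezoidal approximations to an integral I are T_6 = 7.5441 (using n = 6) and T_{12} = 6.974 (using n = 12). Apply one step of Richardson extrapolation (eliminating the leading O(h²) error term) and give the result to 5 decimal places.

6.78397

R = (4·T_{12} − T_6) / 3 = (4·6.974 − 7.5441)/3 = (20.3519)/3 = 6.78397.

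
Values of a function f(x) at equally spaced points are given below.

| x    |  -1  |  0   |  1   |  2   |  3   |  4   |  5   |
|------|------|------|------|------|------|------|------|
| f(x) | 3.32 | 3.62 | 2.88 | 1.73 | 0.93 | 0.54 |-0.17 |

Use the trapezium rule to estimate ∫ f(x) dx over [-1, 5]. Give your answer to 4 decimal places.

11.2750

h = 1, n = 6.
(h/2)·[y₀ + 2y₁ + 2y₂ + 2y₃ + 2y₄ + 2y₅ + y₆] = 0.5·(22.55) = 11.2750.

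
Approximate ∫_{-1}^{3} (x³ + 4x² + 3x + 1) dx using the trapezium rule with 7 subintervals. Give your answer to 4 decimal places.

74.8571

h = (3 − (-1))/7 = 0.571429.
Nodes x₀,…,x₇ = -1, -0.428571, 0.142857, 0.714286, 1.285714, 1.857143, 2.428571, 3.
f(x) = x³ + 4x² + 3x + 1: f₀=1, f₁=0.370262, f₂=1.513120, f₃=5.548105, f₄=13.594752, f₅=26.772595, f₆=46.201166, f₇=73.
(h/2)·[f₀ + 2f₁ + 2f₂ + 2f₃ + 2f₄ + 2f₅ + 2f₆ + f₇] = 0.285714·(262) = 74.8571.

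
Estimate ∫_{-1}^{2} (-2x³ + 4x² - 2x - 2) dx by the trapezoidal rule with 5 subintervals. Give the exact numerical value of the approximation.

h = (2 − (-1))/5 = 0.6.
Nodes x₀,…,x₅ = -1, -0.4, 0.2, 0.8, 1.4, 2.
f(x) = -2x³ + 4x² - 2x - 2: f₀=6, f₁=-0.432, f₂=-2.256, f₃=-2.064, f₄=-2.448, f₅=-6.
(h/2)·[f₀ + 2f₁ + 2f₂ + 2f₃ + 2f₄ + f₅] = 0.3·(-14.4) = -4.32.

-4.32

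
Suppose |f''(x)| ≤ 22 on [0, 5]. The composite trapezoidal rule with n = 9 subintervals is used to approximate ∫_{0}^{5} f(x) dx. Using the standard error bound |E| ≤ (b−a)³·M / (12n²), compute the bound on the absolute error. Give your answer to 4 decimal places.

2.8292

|E| ≤ (5)³·22 / (12·9²) = 2750/972 = 2.8292.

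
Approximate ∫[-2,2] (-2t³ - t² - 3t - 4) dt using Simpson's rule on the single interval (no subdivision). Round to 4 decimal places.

-21.3333

S = (b−a)/6 · [f(-2) + 4f(0) + f(2)] = 0.666667·[14 + 4·(-4) + (-30)] = -21.3333.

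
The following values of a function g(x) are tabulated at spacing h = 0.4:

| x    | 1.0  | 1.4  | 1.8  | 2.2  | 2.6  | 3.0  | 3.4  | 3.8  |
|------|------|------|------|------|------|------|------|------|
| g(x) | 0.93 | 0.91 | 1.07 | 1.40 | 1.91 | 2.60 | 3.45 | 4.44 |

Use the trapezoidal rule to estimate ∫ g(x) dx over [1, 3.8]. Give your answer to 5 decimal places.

5.61000

h = 0.4, n = 7.
(h/2)·[y₀ + 2y₁ + 2y₂ + 2y₃ + 2y₄ + 2y₅ + 2y₆ + y₇] = 0.2·(28.05) = 5.61000.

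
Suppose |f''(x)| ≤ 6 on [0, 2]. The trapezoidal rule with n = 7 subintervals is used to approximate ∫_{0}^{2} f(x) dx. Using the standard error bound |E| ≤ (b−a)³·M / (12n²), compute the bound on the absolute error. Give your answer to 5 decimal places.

|E| ≤ (2)³·6 / (12·7²) = 48/588 = 0.08163.

0.08163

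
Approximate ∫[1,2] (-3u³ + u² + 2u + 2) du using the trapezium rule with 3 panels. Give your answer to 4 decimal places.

h = (2 − 1)/3 = 0.333333.
Nodes u₀,…,u₃ = 1, 1.333333, 1.666667, 2.
f(u) = -3u³ + u² + 2u + 2: f₀=2, f₁=-0.666667, f₂=-5.777778, f₃=-14.
(h/2)·[f₀ + 2f₁ + 2f₂ + f₃] = 0.166667·(-24.888889) = -4.1481.

-4.1481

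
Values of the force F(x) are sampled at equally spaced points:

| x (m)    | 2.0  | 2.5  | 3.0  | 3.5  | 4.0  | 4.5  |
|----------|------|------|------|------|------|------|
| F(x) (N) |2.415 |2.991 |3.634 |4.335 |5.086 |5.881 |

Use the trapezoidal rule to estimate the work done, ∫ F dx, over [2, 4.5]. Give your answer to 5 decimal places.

h = 0.5, n = 5.
(h/2)·[y₀ + 2y₁ + 2y₂ + 2y₃ + 2y₄ + y₅] = 0.25·(40.388) = 10.09700.

10.09700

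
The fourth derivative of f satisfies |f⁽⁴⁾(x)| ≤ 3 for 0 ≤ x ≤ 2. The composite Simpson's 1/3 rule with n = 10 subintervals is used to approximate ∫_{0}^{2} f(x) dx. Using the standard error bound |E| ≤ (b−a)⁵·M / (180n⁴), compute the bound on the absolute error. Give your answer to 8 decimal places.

0.00005333

|E| ≤ (2)⁵·3 / (180·10⁴) = 96/1800000 = 0.00005333.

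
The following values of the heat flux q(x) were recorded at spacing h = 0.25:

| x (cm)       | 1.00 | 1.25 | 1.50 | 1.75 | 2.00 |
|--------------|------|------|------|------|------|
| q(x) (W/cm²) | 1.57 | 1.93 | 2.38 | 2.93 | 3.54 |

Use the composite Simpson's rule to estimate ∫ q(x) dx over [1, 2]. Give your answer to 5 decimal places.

h = 0.25, n = 4.
(h/3)·[y₀ + 4y₁ + 2y₂ + 4y₃ + y₄] = 0.083333·(29.31) = 2.44250.

2.44250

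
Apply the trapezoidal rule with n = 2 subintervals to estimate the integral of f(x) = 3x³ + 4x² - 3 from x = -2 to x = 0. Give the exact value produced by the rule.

h = (0 − (-2))/2 = 1.
Nodes x₀,…,x₂ = -2, -1, 0.
f(x) = 3x³ + 4x² - 3: f₀=-11, f₁=-2, f₂=-3.
(h/2)·[f₀ + 2f₁ + f₂] = 0.5·(-18) = -9.

-9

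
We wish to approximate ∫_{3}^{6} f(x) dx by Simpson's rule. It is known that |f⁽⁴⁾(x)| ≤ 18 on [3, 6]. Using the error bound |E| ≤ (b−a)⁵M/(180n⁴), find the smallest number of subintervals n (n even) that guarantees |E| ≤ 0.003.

Need 4374/(180n⁴) ≤ 0.003.
n⁴ ≥ 4374/(180·0.003) = 8100 ⇒ n ≥ 9.4868, so the smallest even n is 10. (n must be even for Simpson's rule.)

10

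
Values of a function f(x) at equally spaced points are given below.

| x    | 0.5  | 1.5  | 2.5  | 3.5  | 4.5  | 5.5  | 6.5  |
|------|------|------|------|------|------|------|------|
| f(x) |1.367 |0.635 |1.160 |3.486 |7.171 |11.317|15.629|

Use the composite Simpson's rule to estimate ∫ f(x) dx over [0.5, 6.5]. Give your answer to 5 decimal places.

h = 1, n = 6.
(h/3)·[y₀ + 4y₁ + 2y₂ + 4y₃ + 2y₄ + 4y₅ + y₆] = 0.333333·(95.410) = 31.80333.

31.80333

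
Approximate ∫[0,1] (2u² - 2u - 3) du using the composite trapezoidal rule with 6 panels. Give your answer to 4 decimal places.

h = (1 − 0)/6 = 0.166667.
Nodes u₀,…,u₆ = 0, 0.166667, 0.333333, 0.5, 0.666667, 0.833333, 1.
f(u) = 2u² - 2u - 3: f₀=-3, f₁=-3.277778, f₂=-3.444444, f₃=-3.5, f₄=-3.444444, f₅=-3.277778, f₆=-3.
(h/2)·[f₀ + 2f₁ + 2f₂ + 2f₃ + 2f₄ + 2f₅ + f₆] = 0.083333·(-39.888889) = -3.3241.

-3.3241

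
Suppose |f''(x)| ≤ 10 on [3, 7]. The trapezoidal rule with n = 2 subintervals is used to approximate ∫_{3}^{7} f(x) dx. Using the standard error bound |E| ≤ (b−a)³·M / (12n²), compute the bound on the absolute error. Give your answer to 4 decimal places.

|E| ≤ (4)³·10 / (12·2²) = 640/48 = 13.3333.

13.3333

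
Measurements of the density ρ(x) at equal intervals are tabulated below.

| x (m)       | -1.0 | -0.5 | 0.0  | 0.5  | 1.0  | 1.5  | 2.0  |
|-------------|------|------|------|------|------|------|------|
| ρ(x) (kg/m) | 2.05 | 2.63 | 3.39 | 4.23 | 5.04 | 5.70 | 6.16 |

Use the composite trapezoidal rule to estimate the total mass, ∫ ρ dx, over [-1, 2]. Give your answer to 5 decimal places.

h = 0.5, n = 6.
(h/2)·[y₀ + 2y₁ + 2y₂ + 2y₃ + 2y₄ + 2y₅ + y₆] = 0.25·(50.19) = 12.54750.

12.54750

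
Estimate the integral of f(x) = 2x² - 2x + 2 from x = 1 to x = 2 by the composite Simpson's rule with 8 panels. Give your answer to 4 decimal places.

3.6667

h = (2 − 1)/8 = 0.125.
Nodes x₀,…,x₈ = 1, 1.125, 1.25, 1.375, 1.5, 1.625, 1.75, 1.875, 2.
f(x) = 2x² - 2x + 2: f₀=2, f₁=2.28125, f₂=2.625, f₃=3.03125, f₄=3.5, f₅=4.03125, f₆=4.625, f₇=5.28125, f₈=6.
(h/3)·[f₀ + 4f₁ + 2f₂ + 4f₃ + 2f₄ + 4f₅ + 2f₆ + 4f₇ + f₈] = 0.041667·(88) = 3.6667.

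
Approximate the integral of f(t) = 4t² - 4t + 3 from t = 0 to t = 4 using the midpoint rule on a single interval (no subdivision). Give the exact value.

M = (b−a)·f(2) = 4·(11) = 44.

44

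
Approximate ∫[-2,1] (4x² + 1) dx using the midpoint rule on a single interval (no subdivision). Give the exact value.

M = (b−a)·f(-0.5) = 3·(2) = 6.

6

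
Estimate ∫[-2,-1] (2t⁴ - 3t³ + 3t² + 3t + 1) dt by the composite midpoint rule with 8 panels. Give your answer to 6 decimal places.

h = (-1 − (-2))/8 = 0.125.
Midpoints m₁,…,m₈ = -1.9375, -1.8125, -1.6875, -1.5625, -1.4375, -1.3125, -1.1875, -1.0625.
f(m₁)=56.452423095703125, f(m₂)=44.865509033203125, f(m₃)=35.115020751953125, f(m₄)=27.001739501953125, f(m₅)=20.338165283203125, f(m₆)=14.948516845703125, f(m₇)=10.668731689453125, f(m₈)=7.346466064453125.
h·[f(m₁) + f(m₂) + f(m₃) + f(m₄) + f(m₅) + f(m₆) + f(m₇) + f(m₈)] = 0.125·(216.736572265625) = 27.092072.

27.092072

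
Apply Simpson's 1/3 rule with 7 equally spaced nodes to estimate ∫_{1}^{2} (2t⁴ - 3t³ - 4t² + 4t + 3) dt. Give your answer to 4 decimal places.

h = (2 − 1)/6 = 0.166667.
Nodes t₀,…,t₆ = 1, 1.166667, 1.333333, 1.5, 1.666667, 1.833333, 2.
f(t) = 2t⁴ - 3t³ - 4t² + 4t + 3: f₀=2, f₁=1.163580, f₂=0.432099, f₃=0, f₄=0.098765, f₅=0.996914, f₆=3.
(h/3)·[f₀ + 4f₁ + 2f₂ + 4f₃ + 2f₄ + 4f₅ + f₆] = 0.055556·(14.703704) = 0.8169.

0.8169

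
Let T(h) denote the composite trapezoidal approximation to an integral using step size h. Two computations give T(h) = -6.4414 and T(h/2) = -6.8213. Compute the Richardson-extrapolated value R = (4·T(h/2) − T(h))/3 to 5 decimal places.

R = (4·T(h/2) − T(h)) / 3 = (4·(-6.8213) − (-6.4414))/3 = (-20.8438)/3 = -6.94793.

-6.94793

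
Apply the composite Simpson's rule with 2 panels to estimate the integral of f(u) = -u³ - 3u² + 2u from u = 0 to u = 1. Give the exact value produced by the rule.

h = (1 − 0)/2 = 0.5.
Nodes u₀,…,u₂ = 0, 0.5, 1.
f(u) = -u³ - 3u² + 2u: f₀=0, f₁=0.125, f₂=-2.
(h/3)·[f₀ + 4f₁ + f₂] = 0.166667·(-1.5) = -0.25.

-0.25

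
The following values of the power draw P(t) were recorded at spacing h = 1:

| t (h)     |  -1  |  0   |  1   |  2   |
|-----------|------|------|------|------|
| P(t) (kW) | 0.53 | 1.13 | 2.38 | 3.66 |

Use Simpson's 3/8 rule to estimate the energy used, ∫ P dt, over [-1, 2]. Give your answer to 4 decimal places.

5.5200

h = 1, n = 3.
(3h/8)·[y₀ + 3y₁ + 3y₂ + y₃] = 0.375·(14.72) = 5.5200.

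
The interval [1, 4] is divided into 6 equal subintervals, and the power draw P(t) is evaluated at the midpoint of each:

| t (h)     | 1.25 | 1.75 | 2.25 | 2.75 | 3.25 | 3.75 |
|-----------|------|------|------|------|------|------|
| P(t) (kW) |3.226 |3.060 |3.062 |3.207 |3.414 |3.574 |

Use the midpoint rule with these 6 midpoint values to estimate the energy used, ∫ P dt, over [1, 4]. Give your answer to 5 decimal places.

h = 0.5, n = 6.
h·[y(m₁) + y(m₂) + y(m₃) + y(m₄) + y(m₅) + y(m₆)] = 0.5·(19.543) = 9.77150.

9.77150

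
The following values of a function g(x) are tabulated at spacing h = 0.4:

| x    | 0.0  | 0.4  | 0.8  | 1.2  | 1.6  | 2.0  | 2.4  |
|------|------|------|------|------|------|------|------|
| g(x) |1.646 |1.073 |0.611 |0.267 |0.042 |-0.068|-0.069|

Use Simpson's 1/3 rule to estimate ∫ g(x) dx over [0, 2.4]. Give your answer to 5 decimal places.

h = 0.4, n = 6.
(h/3)·[y₀ + 4y₁ + 2y₂ + 4y₃ + 2y₄ + 4y₅ + y₆] = 0.133333·(7.971) = 1.06280.

1.06280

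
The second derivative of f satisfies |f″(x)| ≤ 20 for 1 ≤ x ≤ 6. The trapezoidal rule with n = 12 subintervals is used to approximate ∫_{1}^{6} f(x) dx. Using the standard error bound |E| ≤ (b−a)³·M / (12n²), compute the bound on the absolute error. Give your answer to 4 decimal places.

|E| ≤ (5)³·20 / (12·12²) = 2500/1728 = 1.4468.

1.4468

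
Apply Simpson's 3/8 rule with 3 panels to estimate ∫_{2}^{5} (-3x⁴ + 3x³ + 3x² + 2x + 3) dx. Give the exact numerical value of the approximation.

-1254.75

h = (5 − 2)/3 = 1.
Nodes x₀,…,x₃ = 2, 3, 4, 5.
f(x) = -3x⁴ + 3x³ + 3x² + 2x + 3: f₀=-5, f₁=-126, f₂=-517, f₃=-1412.
(3h/8)·[f₀ + 3f₁ + 3f₂ + f₃] = 0.375·(-3346) = -1254.75.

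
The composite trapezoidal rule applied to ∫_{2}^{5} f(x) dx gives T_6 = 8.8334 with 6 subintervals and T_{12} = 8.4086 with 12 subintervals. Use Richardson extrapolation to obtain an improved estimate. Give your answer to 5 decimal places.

8.26700

R = (4·T_{12} − T_6) / 3 = (4·8.4086 − 8.8334)/3 = (24.8010)/3 = 8.26700.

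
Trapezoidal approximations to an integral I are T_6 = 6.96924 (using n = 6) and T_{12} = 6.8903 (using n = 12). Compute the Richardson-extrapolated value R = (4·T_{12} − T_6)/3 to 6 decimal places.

R = (4·T_{12} − T_6) / 3 = (4·6.8903 − 6.96924)/3 = (20.59196)/3 = 6.863987.

6.863987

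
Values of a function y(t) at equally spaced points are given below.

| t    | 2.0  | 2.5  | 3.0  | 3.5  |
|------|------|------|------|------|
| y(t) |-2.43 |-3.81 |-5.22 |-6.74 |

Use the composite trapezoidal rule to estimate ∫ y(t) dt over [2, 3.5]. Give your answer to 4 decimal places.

-6.8075

h = 0.5, n = 3.
(h/2)·[y₀ + 2y₁ + 2y₂ + y₃] = 0.25·(-27.23) = -6.8075.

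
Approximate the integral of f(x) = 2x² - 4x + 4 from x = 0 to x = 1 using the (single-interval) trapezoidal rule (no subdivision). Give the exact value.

T = (b−a)/2 · [f(0) + f(1)] = 0.5·[4 + 2] = 3.

3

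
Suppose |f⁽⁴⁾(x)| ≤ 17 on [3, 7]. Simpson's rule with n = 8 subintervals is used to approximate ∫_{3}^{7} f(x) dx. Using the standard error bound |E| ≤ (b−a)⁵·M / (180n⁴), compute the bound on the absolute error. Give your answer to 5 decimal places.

|E| ≤ (4)⁵·17 / (180·8⁴) = 17408/737280 = 0.02361.

0.02361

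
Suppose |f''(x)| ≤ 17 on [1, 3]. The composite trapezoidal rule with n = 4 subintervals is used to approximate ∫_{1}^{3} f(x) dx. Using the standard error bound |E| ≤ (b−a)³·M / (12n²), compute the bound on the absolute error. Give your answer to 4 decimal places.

|E| ≤ (2)³·17 / (12·4²) = 136/192 = 0.7083.

0.7083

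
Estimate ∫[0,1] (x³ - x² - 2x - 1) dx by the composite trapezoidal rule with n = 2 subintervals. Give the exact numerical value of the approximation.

h = (1 − 0)/2 = 0.5.
Nodes x₀,…,x₂ = 0, 0.5, 1.
f(x) = x³ - x² - 2x - 1: f₀=-1, f₁=-2.125, f₂=-3.
(h/2)·[f₀ + 2f₁ + f₂] = 0.25·(-8.25) = -2.0625.

-2.0625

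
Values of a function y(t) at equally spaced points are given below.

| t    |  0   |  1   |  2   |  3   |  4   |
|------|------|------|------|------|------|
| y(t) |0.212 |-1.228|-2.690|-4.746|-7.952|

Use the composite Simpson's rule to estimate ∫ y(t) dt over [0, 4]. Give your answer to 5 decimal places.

h = 1, n = 4.
(h/3)·[y₀ + 4y₁ + 2y₂ + 4y₃ + y₄] = 0.333333·(-37.016) = -12.33867.

-12.33867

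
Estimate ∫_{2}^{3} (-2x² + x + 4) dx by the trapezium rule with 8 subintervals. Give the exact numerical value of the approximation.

h = (3 − 2)/8 = 0.125.
Nodes x₀,…,x₈ = 2, 2.125, 2.25, 2.375, 2.5, 2.625, 2.75, 2.875, 3.
f(x) = -2x² + x + 4: f₀=-2, f₁=-2.90625, f₂=-3.875, f₃=-4.90625, f₄=-6, f₅=-7.15625, f₆=-8.375, f₇=-9.65625, f₈=-11.
(h/2)·[f₀ + 2f₁ + 2f₂ + 2f₃ + 2f₄ + 2f₅ + 2f₆ + 2f₇ + f₈] = 0.0625·(-98.75) = -6.171875.

-6.171875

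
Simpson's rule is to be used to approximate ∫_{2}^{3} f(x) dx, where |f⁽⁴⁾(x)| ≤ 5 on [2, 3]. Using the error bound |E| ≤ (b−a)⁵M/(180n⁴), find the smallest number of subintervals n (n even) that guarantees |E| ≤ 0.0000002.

20

Need 5/(180n⁴) ≤ 0.0000002.
n⁴ ≥ 5/(180·0.0000002) = 138889 ⇒ n ≥ 19.3049, so the smallest even n is 20. (n must be even for Simpson's rule.)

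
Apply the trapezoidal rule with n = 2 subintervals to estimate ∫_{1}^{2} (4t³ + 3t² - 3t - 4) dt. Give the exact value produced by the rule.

h = (2 − 1)/2 = 0.5.
Nodes t₀,…,t₂ = 1, 1.5, 2.
f(t) = 4t³ + 3t² - 3t - 4: f₀=0, f₁=11.75, f₂=34.
(h/2)·[f₀ + 2f₁ + f₂] = 0.25·(57.5) = 14.375.

14.375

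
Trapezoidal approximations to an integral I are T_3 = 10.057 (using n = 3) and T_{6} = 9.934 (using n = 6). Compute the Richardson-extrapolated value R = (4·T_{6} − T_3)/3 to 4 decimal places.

R = (4·T_{6} − T_3) / 3 = (4·9.934 − 10.057)/3 = (29.679)/3 = 9.8930.

9.8930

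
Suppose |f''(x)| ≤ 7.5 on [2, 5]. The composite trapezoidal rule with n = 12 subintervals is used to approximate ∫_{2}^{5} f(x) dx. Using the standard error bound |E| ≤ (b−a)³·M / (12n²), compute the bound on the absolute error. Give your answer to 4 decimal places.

0.1172

|E| ≤ (3)³·7.5 / (12·12²) = 202.5/1728 = 0.1172.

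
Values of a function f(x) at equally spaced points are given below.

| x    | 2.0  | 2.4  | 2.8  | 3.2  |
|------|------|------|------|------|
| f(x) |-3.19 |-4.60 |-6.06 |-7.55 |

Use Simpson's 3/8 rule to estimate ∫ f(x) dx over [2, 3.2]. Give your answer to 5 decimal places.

-6.40800

h = 0.4, n = 3.
(3h/8)·[y₀ + 3y₁ + 3y₂ + y₃] = 0.15·(-42.72) = -6.40800.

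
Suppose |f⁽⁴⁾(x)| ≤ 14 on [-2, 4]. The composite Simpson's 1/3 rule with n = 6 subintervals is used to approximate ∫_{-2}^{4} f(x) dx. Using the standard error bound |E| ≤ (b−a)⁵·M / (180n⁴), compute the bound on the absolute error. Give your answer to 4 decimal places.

|E| ≤ (6)⁵·14 / (180·6⁴) = 108864/233280 = 0.4667.

0.4667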